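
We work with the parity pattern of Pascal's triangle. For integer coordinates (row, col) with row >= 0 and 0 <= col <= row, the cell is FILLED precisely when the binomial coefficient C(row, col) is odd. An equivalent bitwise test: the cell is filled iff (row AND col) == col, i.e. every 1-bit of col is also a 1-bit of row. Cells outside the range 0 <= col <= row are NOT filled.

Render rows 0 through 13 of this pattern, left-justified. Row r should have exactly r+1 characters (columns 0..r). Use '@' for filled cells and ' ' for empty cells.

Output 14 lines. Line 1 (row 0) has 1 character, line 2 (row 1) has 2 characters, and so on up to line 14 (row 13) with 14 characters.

Answer: @
@@
@ @
@@@@
@   @
@@  @@
@ @ @ @
@@@@@@@@
@       @
@@      @@
@ @     @ @
@@@@    @@@@
@   @   @   @
@@  @@  @@  @@

Derivation:
r0=0: @
r1=1: @@
r2=10: @ @
r3=11: @@@@
r4=100: @   @
r5=101: @@  @@
r6=110: @ @ @ @
r7=111: @@@@@@@@
r8=1000: @       @
r9=1001: @@      @@
r10=1010: @ @     @ @
r11=1011: @@@@    @@@@
r12=1100: @   @   @   @
r13=1101: @@  @@  @@  @@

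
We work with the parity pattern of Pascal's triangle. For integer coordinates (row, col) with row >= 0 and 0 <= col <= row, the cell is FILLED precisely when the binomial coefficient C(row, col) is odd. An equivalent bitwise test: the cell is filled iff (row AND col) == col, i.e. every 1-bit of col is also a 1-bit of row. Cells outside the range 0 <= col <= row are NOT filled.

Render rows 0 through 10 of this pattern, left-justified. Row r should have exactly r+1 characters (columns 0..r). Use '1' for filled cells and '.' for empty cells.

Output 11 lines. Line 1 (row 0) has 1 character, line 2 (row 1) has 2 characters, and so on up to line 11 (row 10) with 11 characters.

r0=0: 1
r1=1: 11
r2=10: 1.1
r3=11: 1111
r4=100: 1...1
r5=101: 11..11
r6=110: 1.1.1.1
r7=111: 11111111
r8=1000: 1.......1
r9=1001: 11......11
r10=1010: 1.1.....1.1

Answer: 1
11
1.1
1111
1...1
11..11
1.1.1.1
11111111
1.......1
11......11
1.1.....1.1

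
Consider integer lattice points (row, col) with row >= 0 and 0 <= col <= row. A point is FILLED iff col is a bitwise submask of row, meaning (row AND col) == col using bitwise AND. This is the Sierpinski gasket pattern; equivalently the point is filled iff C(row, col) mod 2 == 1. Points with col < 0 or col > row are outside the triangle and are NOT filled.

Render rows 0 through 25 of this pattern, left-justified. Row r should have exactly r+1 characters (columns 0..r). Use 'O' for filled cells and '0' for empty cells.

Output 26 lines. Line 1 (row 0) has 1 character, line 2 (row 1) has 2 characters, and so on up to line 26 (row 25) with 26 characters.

Answer: O
OO
O0O
OOOO
O000O
OO00OO
O0O0O0O
OOOOOOOO
O0000000O
OO000000OO
O0O00000O0O
OOOO0000OOOO
O000O000O000O
OO00OO00OO00OO
O0O0O0O0O0O0O0O
OOOOOOOOOOOOOOOO
O000000000000000O
OO00000000000000OO
O0O0000000000000O0O
OOOO000000000000OOOO
O000O00000000000O000O
OO00OO0000000000OO00OO
O0O0O0O000000000O0O0O0O
OOOOOOOO00000000OOOOOOOO
O0000000O0000000O0000000O
OO000000OO000000OO000000OO

Derivation:
r0=0: O
r1=1: OO
r2=10: O0O
r3=11: OOOO
r4=100: O000O
r5=101: OO00OO
r6=110: O0O0O0O
r7=111: OOOOOOOO
r8=1000: O0000000O
r9=1001: OO000000OO
r10=1010: O0O00000O0O
r11=1011: OOOO0000OOOO
r12=1100: O000O000O000O
r13=1101: OO00OO00OO00OO
r14=1110: O0O0O0O0O0O0O0O
r15=1111: OOOOOOOOOOOOOOOO
r16=10000: O000000000000000O
r17=10001: OO00000000000000OO
r18=10010: O0O0000000000000O0O
r19=10011: OOOO000000000000OOOO
r20=10100: O000O00000000000O000O
r21=10101: OO00OO0000000000OO00OO
r22=10110: O0O0O0O000000000O0O0O0O
r23=10111: OOOOOOOO00000000OOOOOOOO
r24=11000: O0000000O0000000O0000000O
r25=11001: OO000000OO000000OO000000OO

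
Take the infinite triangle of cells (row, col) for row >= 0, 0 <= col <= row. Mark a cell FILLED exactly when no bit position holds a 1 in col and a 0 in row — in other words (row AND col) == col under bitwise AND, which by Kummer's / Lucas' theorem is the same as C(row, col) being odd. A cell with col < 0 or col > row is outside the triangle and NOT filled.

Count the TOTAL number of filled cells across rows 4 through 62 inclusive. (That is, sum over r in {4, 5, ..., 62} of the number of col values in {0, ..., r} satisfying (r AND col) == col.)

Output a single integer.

Answer: 656

Derivation:
r4=100 pc1: +2 =2
r5=101 pc2: +4 =6
r6=110 pc2: +4 =10
r7=111 pc3: +8 =18
r8=1000 pc1: +2 =20
r9=1001 pc2: +4 =24
r10=1010 pc2: +4 =28
r11=1011 pc3: +8 =36
r12=1100 pc2: +4 =40
r13=1101 pc3: +8 =48
r14=1110 pc3: +8 =56
r15=1111 pc4: +16 =72
r16=10000 pc1: +2 =74
r17=10001 pc2: +4 =78
r18=10010 pc2: +4 =82
r19=10011 pc3: +8 =90
r20=10100 pc2: +4 =94
r21=10101 pc3: +8 =102
r22=10110 pc3: +8 =110
r23=10111 pc4: +16 =126
r24=11000 pc2: +4 =130
r25=11001 pc3: +8 =138
r26=11010 pc3: +8 =146
r27=11011 pc4: +16 =162
r28=11100 pc3: +8 =170
r29=11101 pc4: +16 =186
r30=11110 pc4: +16 =202
r31=11111 pc5: +32 =234
r32=100000 pc1: +2 =236
r33=100001 pc2: +4 =240
r34=100010 pc2: +4 =244
r35=100011 pc3: +8 =252
r36=100100 pc2: +4 =256
r37=100101 pc3: +8 =264
r38=100110 pc3: +8 =272
r39=100111 pc4: +16 =288
r40=101000 pc2: +4 =292
r41=101001 pc3: +8 =300
r42=101010 pc3: +8 =308
r43=101011 pc4: +16 =324
r44=101100 pc3: +8 =332
r45=101101 pc4: +16 =348
r46=101110 pc4: +16 =364
r47=101111 pc5: +32 =396
r48=110000 pc2: +4 =400
r49=110001 pc3: +8 =408
r50=110010 pc3: +8 =416
r51=110011 pc4: +16 =432
r52=110100 pc3: +8 =440
r53=110101 pc4: +16 =456
r54=110110 pc4: +16 =472
r55=110111 pc5: +32 =504
r56=111000 pc3: +8 =512
r57=111001 pc4: +16 =528
r58=111010 pc4: +16 =544
r59=111011 pc5: +32 =576
r60=111100 pc4: +16 =592
r61=111101 pc5: +32 =624
r62=111110 pc5: +32 =656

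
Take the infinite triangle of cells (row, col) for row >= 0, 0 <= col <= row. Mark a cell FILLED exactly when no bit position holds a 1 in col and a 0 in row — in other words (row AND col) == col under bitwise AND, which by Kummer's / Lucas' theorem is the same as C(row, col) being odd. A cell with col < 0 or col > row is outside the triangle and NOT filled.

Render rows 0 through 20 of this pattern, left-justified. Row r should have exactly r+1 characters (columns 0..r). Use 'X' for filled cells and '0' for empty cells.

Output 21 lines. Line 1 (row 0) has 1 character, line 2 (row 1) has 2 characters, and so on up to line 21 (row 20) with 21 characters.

Answer: X
XX
X0X
XXXX
X000X
XX00XX
X0X0X0X
XXXXXXXX
X0000000X
XX000000XX
X0X00000X0X
XXXX0000XXXX
X000X000X000X
XX00XX00XX00XX
X0X0X0X0X0X0X0X
XXXXXXXXXXXXXXXX
X000000000000000X
XX00000000000000XX
X0X0000000000000X0X
XXXX000000000000XXXX
X000X00000000000X000X

Derivation:
r0=0: X
r1=1: XX
r2=10: X0X
r3=11: XXXX
r4=100: X000X
r5=101: XX00XX
r6=110: X0X0X0X
r7=111: XXXXXXXX
r8=1000: X0000000X
r9=1001: XX000000XX
r10=1010: X0X00000X0X
r11=1011: XXXX0000XXXX
r12=1100: X000X000X000X
r13=1101: XX00XX00XX00XX
r14=1110: X0X0X0X0X0X0X0X
r15=1111: XXXXXXXXXXXXXXXX
r16=10000: X000000000000000X
r17=10001: XX00000000000000XX
r18=10010: X0X0000000000000X0X
r19=10011: XXXX000000000000XXXX
r20=10100: X000X00000000000X000X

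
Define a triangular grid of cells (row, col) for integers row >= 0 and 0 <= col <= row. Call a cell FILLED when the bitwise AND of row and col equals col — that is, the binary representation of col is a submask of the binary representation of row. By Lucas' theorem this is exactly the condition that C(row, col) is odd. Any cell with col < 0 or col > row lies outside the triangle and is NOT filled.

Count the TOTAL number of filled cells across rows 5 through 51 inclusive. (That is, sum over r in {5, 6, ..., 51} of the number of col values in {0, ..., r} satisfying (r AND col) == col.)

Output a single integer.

Answer: 430

Derivation:
r5=101 pc2: +4 =4
r6=110 pc2: +4 =8
r7=111 pc3: +8 =16
r8=1000 pc1: +2 =18
r9=1001 pc2: +4 =22
r10=1010 pc2: +4 =26
r11=1011 pc3: +8 =34
r12=1100 pc2: +4 =38
r13=1101 pc3: +8 =46
r14=1110 pc3: +8 =54
r15=1111 pc4: +16 =70
r16=10000 pc1: +2 =72
r17=10001 pc2: +4 =76
r18=10010 pc2: +4 =80
r19=10011 pc3: +8 =88
r20=10100 pc2: +4 =92
r21=10101 pc3: +8 =100
r22=10110 pc3: +8 =108
r23=10111 pc4: +16 =124
r24=11000 pc2: +4 =128
r25=11001 pc3: +8 =136
r26=11010 pc3: +8 =144
r27=11011 pc4: +16 =160
r28=11100 pc3: +8 =168
r29=11101 pc4: +16 =184
r30=11110 pc4: +16 =200
r31=11111 pc5: +32 =232
r32=100000 pc1: +2 =234
r33=100001 pc2: +4 =238
r34=100010 pc2: +4 =242
r35=100011 pc3: +8 =250
r36=100100 pc2: +4 =254
r37=100101 pc3: +8 =262
r38=100110 pc3: +8 =270
r39=100111 pc4: +16 =286
r40=101000 pc2: +4 =290
r41=101001 pc3: +8 =298
r42=101010 pc3: +8 =306
r43=101011 pc4: +16 =322
r44=101100 pc3: +8 =330
r45=101101 pc4: +16 =346
r46=101110 pc4: +16 =362
r47=101111 pc5: +32 =394
r48=110000 pc2: +4 =398
r49=110001 pc3: +8 =406
r50=110010 pc3: +8 =414
r51=110011 pc4: +16 =430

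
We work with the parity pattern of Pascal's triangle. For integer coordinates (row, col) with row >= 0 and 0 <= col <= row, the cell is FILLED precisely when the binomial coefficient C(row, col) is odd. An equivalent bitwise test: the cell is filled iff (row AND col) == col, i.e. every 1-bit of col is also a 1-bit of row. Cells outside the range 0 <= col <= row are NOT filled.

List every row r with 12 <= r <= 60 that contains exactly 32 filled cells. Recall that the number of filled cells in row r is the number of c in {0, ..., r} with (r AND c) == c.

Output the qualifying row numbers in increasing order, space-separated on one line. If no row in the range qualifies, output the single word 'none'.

Row r has 2^popcount(r) filled cells, so we need popcount(r) = log2(32) = 5.
Scan r = 12..60 and keep those with exactly 5 one-bits:
r=12=1100 popcount=2 -> skip
r=13=1101 popcount=3 -> skip
r=14=1110 popcount=3 -> skip
r=15=1111 popcount=4 -> skip
r=16=10000 popcount=1 -> skip
r=17=10001 popcount=2 -> skip
r=18=10010 popcount=2 -> skip
r=19=10011 popcount=3 -> skip
r=20=10100 popcount=2 -> skip
r=21=10101 popcount=3 -> skip
r=22=10110 popcount=3 -> skip
r=23=10111 popcount=4 -> skip
r=24=11000 popcount=2 -> skip
r=25=11001 popcount=3 -> skip
r=26=11010 popcount=3 -> skip
r=27=11011 popcount=4 -> skip
r=28=11100 popcount=3 -> skip
r=29=11101 popcount=4 -> skip
r=30=11110 popcount=4 -> skip
r=31=11111 popcount=5 -> KEEP
r=32=100000 popcount=1 -> skip
r=33=100001 popcount=2 -> skip
r=34=100010 popcount=2 -> skip
r=35=100011 popcount=3 -> skip
r=36=100100 popcount=2 -> skip
r=37=100101 popcount=3 -> skip
r=38=100110 popcount=3 -> skip
r=39=100111 popcount=4 -> skip
r=40=101000 popcount=2 -> skip
r=41=101001 popcount=3 -> skip
r=42=101010 popcount=3 -> skip
r=43=101011 popcount=4 -> skip
r=44=101100 popcount=3 -> skip
r=45=101101 popcount=4 -> skip
r=46=101110 popcount=4 -> skip
r=47=101111 popcount=5 -> KEEP
r=48=110000 popcount=2 -> skip
r=49=110001 popcount=3 -> skip
r=50=110010 popcount=3 -> skip
r=51=110011 popcount=4 -> skip
r=52=110100 popcount=3 -> skip
r=53=110101 popcount=4 -> skip
r=54=110110 popcount=4 -> skip
r=55=110111 popcount=5 -> KEEP
r=56=111000 popcount=3 -> skip
r=57=111001 popcount=4 -> skip
r=58=111010 popcount=4 -> skip
r=59=111011 popcount=5 -> KEEP
r=60=111100 popcount=4 -> skip
Kept rows: 31 47 55 59

Answer: 31 47 55 59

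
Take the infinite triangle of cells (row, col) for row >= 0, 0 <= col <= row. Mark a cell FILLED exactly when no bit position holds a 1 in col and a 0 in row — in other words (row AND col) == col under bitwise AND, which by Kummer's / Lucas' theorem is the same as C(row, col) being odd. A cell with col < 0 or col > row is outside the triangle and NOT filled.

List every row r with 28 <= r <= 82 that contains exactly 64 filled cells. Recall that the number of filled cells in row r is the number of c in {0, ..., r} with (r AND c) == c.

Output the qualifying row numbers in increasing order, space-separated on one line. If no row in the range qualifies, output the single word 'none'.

Answer: 63

Derivation:
Row r has 2^popcount(r) filled cells, so we need popcount(r) = log2(64) = 6.
Scan r = 28..82 and keep those with exactly 6 one-bits:
r=28=11100 popcount=3 -> skip
r=29=11101 popcount=4 -> skip
r=30=11110 popcount=4 -> skip
r=31=11111 popcount=5 -> skip
r=32=100000 popcount=1 -> skip
r=33=100001 popcount=2 -> skip
r=34=100010 popcount=2 -> skip
r=35=100011 popcount=3 -> skip
r=36=100100 popcount=2 -> skip
r=37=100101 popcount=3 -> skip
r=38=100110 popcount=3 -> skip
r=39=100111 popcount=4 -> skip
r=40=101000 popcount=2 -> skip
r=41=101001 popcount=3 -> skip
r=42=101010 popcount=3 -> skip
r=43=101011 popcount=4 -> skip
r=44=101100 popcount=3 -> skip
r=45=101101 popcount=4 -> skip
r=46=101110 popcount=4 -> skip
r=47=101111 popcount=5 -> skip
r=48=110000 popcount=2 -> skip
r=49=110001 popcount=3 -> skip
r=50=110010 popcount=3 -> skip
r=51=110011 popcount=4 -> skip
r=52=110100 popcount=3 -> skip
r=53=110101 popcount=4 -> skip
r=54=110110 popcount=4 -> skip
r=55=110111 popcount=5 -> skip
r=56=111000 popcount=3 -> skip
r=57=111001 popcount=4 -> skip
r=58=111010 popcount=4 -> skip
r=59=111011 popcount=5 -> skip
r=60=111100 popcount=4 -> skip
r=61=111101 popcount=5 -> skip
r=62=111110 popcount=5 -> skip
r=63=111111 popcount=6 -> KEEP
r=64=1000000 popcount=1 -> skip
r=65=1000001 popcount=2 -> skip
r=66=1000010 popcount=2 -> skip
r=67=1000011 popcount=3 -> skip
r=68=1000100 popcount=2 -> skip
r=69=1000101 popcount=3 -> skip
r=70=1000110 popcount=3 -> skip
r=71=1000111 popcount=4 -> skip
r=72=1001000 popcount=2 -> skip
r=73=1001001 popcount=3 -> skip
r=74=1001010 popcount=3 -> skip
r=75=1001011 popcount=4 -> skip
r=76=1001100 popcount=3 -> skip
r=77=1001101 popcount=4 -> skip
r=78=1001110 popcount=4 -> skip
r=79=1001111 popcount=5 -> skip
r=80=1010000 popcount=2 -> skip
r=81=1010001 popcount=3 -> skip
r=82=1010010 popcount=3 -> skip
Kept rows: 63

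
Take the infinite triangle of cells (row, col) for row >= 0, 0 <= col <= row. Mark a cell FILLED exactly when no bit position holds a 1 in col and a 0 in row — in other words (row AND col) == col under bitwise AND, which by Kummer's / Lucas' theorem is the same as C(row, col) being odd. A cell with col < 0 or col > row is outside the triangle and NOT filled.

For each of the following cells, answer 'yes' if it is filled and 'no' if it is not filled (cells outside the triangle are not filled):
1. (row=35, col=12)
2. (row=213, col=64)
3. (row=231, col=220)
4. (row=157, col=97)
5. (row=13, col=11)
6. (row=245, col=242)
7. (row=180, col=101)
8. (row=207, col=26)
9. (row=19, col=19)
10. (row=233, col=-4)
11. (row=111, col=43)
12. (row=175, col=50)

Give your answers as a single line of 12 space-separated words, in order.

Answer: no yes no no no no no no yes no yes no

Derivation:
(35,12): row=0b100011, col=0b1100, row AND col = 0b0 = 0; 0 != 12 -> empty
(213,64): row=0b11010101, col=0b1000000, row AND col = 0b1000000 = 64; 64 == 64 -> filled
(231,220): row=0b11100111, col=0b11011100, row AND col = 0b11000100 = 196; 196 != 220 -> empty
(157,97): row=0b10011101, col=0b1100001, row AND col = 0b1 = 1; 1 != 97 -> empty
(13,11): row=0b1101, col=0b1011, row AND col = 0b1001 = 9; 9 != 11 -> empty
(245,242): row=0b11110101, col=0b11110010, row AND col = 0b11110000 = 240; 240 != 242 -> empty
(180,101): row=0b10110100, col=0b1100101, row AND col = 0b100100 = 36; 36 != 101 -> empty
(207,26): row=0b11001111, col=0b11010, row AND col = 0b1010 = 10; 10 != 26 -> empty
(19,19): row=0b10011, col=0b10011, row AND col = 0b10011 = 19; 19 == 19 -> filled
(233,-4): col outside [0, 233] -> not filled
(111,43): row=0b1101111, col=0b101011, row AND col = 0b101011 = 43; 43 == 43 -> filled
(175,50): row=0b10101111, col=0b110010, row AND col = 0b100010 = 34; 34 != 50 -> empty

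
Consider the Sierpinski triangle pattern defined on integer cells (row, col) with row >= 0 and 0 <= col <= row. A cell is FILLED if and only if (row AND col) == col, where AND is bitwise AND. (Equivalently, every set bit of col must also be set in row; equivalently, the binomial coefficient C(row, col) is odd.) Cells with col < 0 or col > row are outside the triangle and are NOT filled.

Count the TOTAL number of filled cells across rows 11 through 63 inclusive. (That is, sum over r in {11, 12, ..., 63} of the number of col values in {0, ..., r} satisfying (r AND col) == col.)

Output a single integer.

r11=1011 pc3: +8 =8
r12=1100 pc2: +4 =12
r13=1101 pc3: +8 =20
r14=1110 pc3: +8 =28
r15=1111 pc4: +16 =44
r16=10000 pc1: +2 =46
r17=10001 pc2: +4 =50
r18=10010 pc2: +4 =54
r19=10011 pc3: +8 =62
r20=10100 pc2: +4 =66
r21=10101 pc3: +8 =74
r22=10110 pc3: +8 =82
r23=10111 pc4: +16 =98
r24=11000 pc2: +4 =102
r25=11001 pc3: +8 =110
r26=11010 pc3: +8 =118
r27=11011 pc4: +16 =134
r28=11100 pc3: +8 =142
r29=11101 pc4: +16 =158
r30=11110 pc4: +16 =174
r31=11111 pc5: +32 =206
r32=100000 pc1: +2 =208
r33=100001 pc2: +4 =212
r34=100010 pc2: +4 =216
r35=100011 pc3: +8 =224
r36=100100 pc2: +4 =228
r37=100101 pc3: +8 =236
r38=100110 pc3: +8 =244
r39=100111 pc4: +16 =260
r40=101000 pc2: +4 =264
r41=101001 pc3: +8 =272
r42=101010 pc3: +8 =280
r43=101011 pc4: +16 =296
r44=101100 pc3: +8 =304
r45=101101 pc4: +16 =320
r46=101110 pc4: +16 =336
r47=101111 pc5: +32 =368
r48=110000 pc2: +4 =372
r49=110001 pc3: +8 =380
r50=110010 pc3: +8 =388
r51=110011 pc4: +16 =404
r52=110100 pc3: +8 =412
r53=110101 pc4: +16 =428
r54=110110 pc4: +16 =444
r55=110111 pc5: +32 =476
r56=111000 pc3: +8 =484
r57=111001 pc4: +16 =500
r58=111010 pc4: +16 =516
r59=111011 pc5: +32 =548
r60=111100 pc4: +16 =564
r61=111101 pc5: +32 =596
r62=111110 pc5: +32 =628
r63=111111 pc6: +64 =692

Answer: 692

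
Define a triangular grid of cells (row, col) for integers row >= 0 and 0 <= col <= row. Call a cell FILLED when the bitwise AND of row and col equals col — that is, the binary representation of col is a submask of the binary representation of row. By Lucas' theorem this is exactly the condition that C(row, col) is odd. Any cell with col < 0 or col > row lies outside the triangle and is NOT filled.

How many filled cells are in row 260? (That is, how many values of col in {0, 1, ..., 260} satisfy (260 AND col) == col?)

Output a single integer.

Answer: 4

Derivation:
260 in binary = 100000100
popcount(260) = number of 1-bits in 100000100 = 2
A col c satisfies (260 AND c) == c iff every set bit of c is also set in 260; each of the 2 set bits of 260 can independently be on or off in c.
count = 2^2 = 4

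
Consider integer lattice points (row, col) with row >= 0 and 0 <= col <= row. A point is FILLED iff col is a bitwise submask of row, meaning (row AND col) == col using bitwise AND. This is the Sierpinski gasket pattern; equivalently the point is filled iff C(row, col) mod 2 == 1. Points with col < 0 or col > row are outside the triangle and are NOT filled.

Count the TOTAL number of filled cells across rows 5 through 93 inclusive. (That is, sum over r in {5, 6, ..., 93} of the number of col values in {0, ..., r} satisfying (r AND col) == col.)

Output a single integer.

r5=101 pc2: +4 =4
r6=110 pc2: +4 =8
r7=111 pc3: +8 =16
r8=1000 pc1: +2 =18
r9=1001 pc2: +4 =22
r10=1010 pc2: +4 =26
r11=1011 pc3: +8 =34
r12=1100 pc2: +4 =38
r13=1101 pc3: +8 =46
r14=1110 pc3: +8 =54
r15=1111 pc4: +16 =70
r16=10000 pc1: +2 =72
r17=10001 pc2: +4 =76
r18=10010 pc2: +4 =80
r19=10011 pc3: +8 =88
r20=10100 pc2: +4 =92
r21=10101 pc3: +8 =100
r22=10110 pc3: +8 =108
r23=10111 pc4: +16 =124
r24=11000 pc2: +4 =128
r25=11001 pc3: +8 =136
r26=11010 pc3: +8 =144
r27=11011 pc4: +16 =160
r28=11100 pc3: +8 =168
r29=11101 pc4: +16 =184
r30=11110 pc4: +16 =200
r31=11111 pc5: +32 =232
r32=100000 pc1: +2 =234
r33=100001 pc2: +4 =238
r34=100010 pc2: +4 =242
r35=100011 pc3: +8 =250
r36=100100 pc2: +4 =254
r37=100101 pc3: +8 =262
r38=100110 pc3: +8 =270
r39=100111 pc4: +16 =286
r40=101000 pc2: +4 =290
r41=101001 pc3: +8 =298
r42=101010 pc3: +8 =306
r43=101011 pc4: +16 =322
r44=101100 pc3: +8 =330
r45=101101 pc4: +16 =346
r46=101110 pc4: +16 =362
r47=101111 pc5: +32 =394
r48=110000 pc2: +4 =398
r49=110001 pc3: +8 =406
r50=110010 pc3: +8 =414
r51=110011 pc4: +16 =430
r52=110100 pc3: +8 =438
r53=110101 pc4: +16 =454
r54=110110 pc4: +16 =470
r55=110111 pc5: +32 =502
r56=111000 pc3: +8 =510
r57=111001 pc4: +16 =526
r58=111010 pc4: +16 =542
r59=111011 pc5: +32 =574
r60=111100 pc4: +16 =590
r61=111101 pc5: +32 =622
r62=111110 pc5: +32 =654
r63=111111 pc6: +64 =718
r64=1000000 pc1: +2 =720
r65=1000001 pc2: +4 =724
r66=1000010 pc2: +4 =728
r67=1000011 pc3: +8 =736
r68=1000100 pc2: +4 =740
r69=1000101 pc3: +8 =748
r70=1000110 pc3: +8 =756
r71=1000111 pc4: +16 =772
r72=1001000 pc2: +4 =776
r73=1001001 pc3: +8 =784
r74=1001010 pc3: +8 =792
r75=1001011 pc4: +16 =808
r76=1001100 pc3: +8 =816
r77=1001101 pc4: +16 =832
r78=1001110 pc4: +16 =848
r79=1001111 pc5: +32 =880
r80=1010000 pc2: +4 =884
r81=1010001 pc3: +8 =892
r82=1010010 pc3: +8 =900
r83=1010011 pc4: +16 =916
r84=1010100 pc3: +8 =924
r85=1010101 pc4: +16 =940
r86=1010110 pc4: +16 =956
r87=1010111 pc5: +32 =988
r88=1011000 pc3: +8 =996
r89=1011001 pc4: +16 =1012
r90=1011010 pc4: +16 =1028
r91=1011011 pc5: +32 =1060
r92=1011100 pc4: +16 =1076
r93=1011101 pc5: +32 =1108

Answer: 1108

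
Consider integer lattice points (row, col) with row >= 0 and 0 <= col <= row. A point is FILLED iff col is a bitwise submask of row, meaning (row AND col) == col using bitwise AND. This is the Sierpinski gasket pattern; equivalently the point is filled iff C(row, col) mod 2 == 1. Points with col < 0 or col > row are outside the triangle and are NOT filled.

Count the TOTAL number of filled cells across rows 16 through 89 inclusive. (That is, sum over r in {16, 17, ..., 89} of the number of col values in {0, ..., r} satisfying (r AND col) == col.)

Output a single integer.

Answer: 942

Derivation:
r16=10000 pc1: +2 =2
r17=10001 pc2: +4 =6
r18=10010 pc2: +4 =10
r19=10011 pc3: +8 =18
r20=10100 pc2: +4 =22
r21=10101 pc3: +8 =30
r22=10110 pc3: +8 =38
r23=10111 pc4: +16 =54
r24=11000 pc2: +4 =58
r25=11001 pc3: +8 =66
r26=11010 pc3: +8 =74
r27=11011 pc4: +16 =90
r28=11100 pc3: +8 =98
r29=11101 pc4: +16 =114
r30=11110 pc4: +16 =130
r31=11111 pc5: +32 =162
r32=100000 pc1: +2 =164
r33=100001 pc2: +4 =168
r34=100010 pc2: +4 =172
r35=100011 pc3: +8 =180
r36=100100 pc2: +4 =184
r37=100101 pc3: +8 =192
r38=100110 pc3: +8 =200
r39=100111 pc4: +16 =216
r40=101000 pc2: +4 =220
r41=101001 pc3: +8 =228
r42=101010 pc3: +8 =236
r43=101011 pc4: +16 =252
r44=101100 pc3: +8 =260
r45=101101 pc4: +16 =276
r46=101110 pc4: +16 =292
r47=101111 pc5: +32 =324
r48=110000 pc2: +4 =328
r49=110001 pc3: +8 =336
r50=110010 pc3: +8 =344
r51=110011 pc4: +16 =360
r52=110100 pc3: +8 =368
r53=110101 pc4: +16 =384
r54=110110 pc4: +16 =400
r55=110111 pc5: +32 =432
r56=111000 pc3: +8 =440
r57=111001 pc4: +16 =456
r58=111010 pc4: +16 =472
r59=111011 pc5: +32 =504
r60=111100 pc4: +16 =520
r61=111101 pc5: +32 =552
r62=111110 pc5: +32 =584
r63=111111 pc6: +64 =648
r64=1000000 pc1: +2 =650
r65=1000001 pc2: +4 =654
r66=1000010 pc2: +4 =658
r67=1000011 pc3: +8 =666
r68=1000100 pc2: +4 =670
r69=1000101 pc3: +8 =678
r70=1000110 pc3: +8 =686
r71=1000111 pc4: +16 =702
r72=1001000 pc2: +4 =706
r73=1001001 pc3: +8 =714
r74=1001010 pc3: +8 =722
r75=1001011 pc4: +16 =738
r76=1001100 pc3: +8 =746
r77=1001101 pc4: +16 =762
r78=1001110 pc4: +16 =778
r79=1001111 pc5: +32 =810
r80=1010000 pc2: +4 =814
r81=1010001 pc3: +8 =822
r82=1010010 pc3: +8 =830
r83=1010011 pc4: +16 =846
r84=1010100 pc3: +8 =854
r85=1010101 pc4: +16 =870
r86=1010110 pc4: +16 =886
r87=1010111 pc5: +32 =918
r88=1011000 pc3: +8 =926
r89=1011001 pc4: +16 =942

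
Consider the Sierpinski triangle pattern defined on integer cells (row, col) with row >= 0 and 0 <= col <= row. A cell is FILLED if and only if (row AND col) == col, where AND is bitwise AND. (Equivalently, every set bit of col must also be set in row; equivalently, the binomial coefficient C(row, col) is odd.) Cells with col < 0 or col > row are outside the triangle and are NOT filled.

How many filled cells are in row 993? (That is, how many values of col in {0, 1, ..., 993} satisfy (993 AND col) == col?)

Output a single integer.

Answer: 64

Derivation:
993 in binary = 1111100001
popcount(993) = number of 1-bits in 1111100001 = 6
A col c satisfies (993 AND c) == c iff every set bit of c is also set in 993; each of the 6 set bits of 993 can independently be on or off in c.
count = 2^6 = 64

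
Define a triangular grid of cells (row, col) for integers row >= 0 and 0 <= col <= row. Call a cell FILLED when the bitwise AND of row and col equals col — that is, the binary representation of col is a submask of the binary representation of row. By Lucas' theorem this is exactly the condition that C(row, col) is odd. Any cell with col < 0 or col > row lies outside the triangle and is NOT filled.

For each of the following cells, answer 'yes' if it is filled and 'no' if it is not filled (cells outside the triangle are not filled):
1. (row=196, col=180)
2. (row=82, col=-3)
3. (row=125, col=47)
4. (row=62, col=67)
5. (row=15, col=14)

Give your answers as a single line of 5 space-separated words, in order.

(196,180): row=0b11000100, col=0b10110100, row AND col = 0b10000100 = 132; 132 != 180 -> empty
(82,-3): col outside [0, 82] -> not filled
(125,47): row=0b1111101, col=0b101111, row AND col = 0b101101 = 45; 45 != 47 -> empty
(62,67): col outside [0, 62] -> not filled
(15,14): row=0b1111, col=0b1110, row AND col = 0b1110 = 14; 14 == 14 -> filled

Answer: no no no no yes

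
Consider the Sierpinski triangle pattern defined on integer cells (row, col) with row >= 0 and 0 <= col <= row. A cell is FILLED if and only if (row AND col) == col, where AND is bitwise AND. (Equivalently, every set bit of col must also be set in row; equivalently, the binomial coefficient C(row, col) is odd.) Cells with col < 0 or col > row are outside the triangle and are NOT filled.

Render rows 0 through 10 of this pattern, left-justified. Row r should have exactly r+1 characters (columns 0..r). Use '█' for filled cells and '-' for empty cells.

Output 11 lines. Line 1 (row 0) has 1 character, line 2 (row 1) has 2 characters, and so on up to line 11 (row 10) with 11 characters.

r0=0: █
r1=1: ██
r2=10: █-█
r3=11: ████
r4=100: █---█
r5=101: ██--██
r6=110: █-█-█-█
r7=111: ████████
r8=1000: █-------█
r9=1001: ██------██
r10=1010: █-█-----█-█

Answer: █
██
█-█
████
█---█
██--██
█-█-█-█
████████
█-------█
██------██
█-█-----█-█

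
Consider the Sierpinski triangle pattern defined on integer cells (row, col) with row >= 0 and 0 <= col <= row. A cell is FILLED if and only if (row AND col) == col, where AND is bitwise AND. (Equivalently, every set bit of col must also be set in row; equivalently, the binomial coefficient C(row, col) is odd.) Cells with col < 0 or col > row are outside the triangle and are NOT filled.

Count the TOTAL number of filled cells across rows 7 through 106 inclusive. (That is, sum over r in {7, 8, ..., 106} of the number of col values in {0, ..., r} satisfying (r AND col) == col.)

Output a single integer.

Answer: 1344

Derivation:
r7=111 pc3: +8 =8
r8=1000 pc1: +2 =10
r9=1001 pc2: +4 =14
r10=1010 pc2: +4 =18
r11=1011 pc3: +8 =26
r12=1100 pc2: +4 =30
r13=1101 pc3: +8 =38
r14=1110 pc3: +8 =46
r15=1111 pc4: +16 =62
r16=10000 pc1: +2 =64
r17=10001 pc2: +4 =68
r18=10010 pc2: +4 =72
r19=10011 pc3: +8 =80
r20=10100 pc2: +4 =84
r21=10101 pc3: +8 =92
r22=10110 pc3: +8 =100
r23=10111 pc4: +16 =116
r24=11000 pc2: +4 =120
r25=11001 pc3: +8 =128
r26=11010 pc3: +8 =136
r27=11011 pc4: +16 =152
r28=11100 pc3: +8 =160
r29=11101 pc4: +16 =176
r30=11110 pc4: +16 =192
r31=11111 pc5: +32 =224
r32=100000 pc1: +2 =226
r33=100001 pc2: +4 =230
r34=100010 pc2: +4 =234
r35=100011 pc3: +8 =242
r36=100100 pc2: +4 =246
r37=100101 pc3: +8 =254
r38=100110 pc3: +8 =262
r39=100111 pc4: +16 =278
r40=101000 pc2: +4 =282
r41=101001 pc3: +8 =290
r42=101010 pc3: +8 =298
r43=101011 pc4: +16 =314
r44=101100 pc3: +8 =322
r45=101101 pc4: +16 =338
r46=101110 pc4: +16 =354
r47=101111 pc5: +32 =386
r48=110000 pc2: +4 =390
r49=110001 pc3: +8 =398
r50=110010 pc3: +8 =406
r51=110011 pc4: +16 =422
r52=110100 pc3: +8 =430
r53=110101 pc4: +16 =446
r54=110110 pc4: +16 =462
r55=110111 pc5: +32 =494
r56=111000 pc3: +8 =502
r57=111001 pc4: +16 =518
r58=111010 pc4: +16 =534
r59=111011 pc5: +32 =566
r60=111100 pc4: +16 =582
r61=111101 pc5: +32 =614
r62=111110 pc5: +32 =646
r63=111111 pc6: +64 =710
r64=1000000 pc1: +2 =712
r65=1000001 pc2: +4 =716
r66=1000010 pc2: +4 =720
r67=1000011 pc3: +8 =728
r68=1000100 pc2: +4 =732
r69=1000101 pc3: +8 =740
r70=1000110 pc3: +8 =748
r71=1000111 pc4: +16 =764
r72=1001000 pc2: +4 =768
r73=1001001 pc3: +8 =776
r74=1001010 pc3: +8 =784
r75=1001011 pc4: +16 =800
r76=1001100 pc3: +8 =808
r77=1001101 pc4: +16 =824
r78=1001110 pc4: +16 =840
r79=1001111 pc5: +32 =872
r80=1010000 pc2: +4 =876
r81=1010001 pc3: +8 =884
r82=1010010 pc3: +8 =892
r83=1010011 pc4: +16 =908
r84=1010100 pc3: +8 =916
r85=1010101 pc4: +16 =932
r86=1010110 pc4: +16 =948
r87=1010111 pc5: +32 =980
r88=1011000 pc3: +8 =988
r89=1011001 pc4: +16 =1004
r90=1011010 pc4: +16 =1020
r91=1011011 pc5: +32 =1052
r92=1011100 pc4: +16 =1068
r93=1011101 pc5: +32 =1100
r94=1011110 pc5: +32 =1132
r95=1011111 pc6: +64 =1196
r96=1100000 pc2: +4 =1200
r97=1100001 pc3: +8 =1208
r98=1100010 pc3: +8 =1216
r99=1100011 pc4: +16 =1232
r100=1100100 pc3: +8 =1240
r101=1100101 pc4: +16 =1256
r102=1100110 pc4: +16 =1272
r103=1100111 pc5: +32 =1304
r104=1101000 pc3: +8 =1312
r105=1101001 pc4: +16 =1328
r106=1101010 pc4: +16 =1344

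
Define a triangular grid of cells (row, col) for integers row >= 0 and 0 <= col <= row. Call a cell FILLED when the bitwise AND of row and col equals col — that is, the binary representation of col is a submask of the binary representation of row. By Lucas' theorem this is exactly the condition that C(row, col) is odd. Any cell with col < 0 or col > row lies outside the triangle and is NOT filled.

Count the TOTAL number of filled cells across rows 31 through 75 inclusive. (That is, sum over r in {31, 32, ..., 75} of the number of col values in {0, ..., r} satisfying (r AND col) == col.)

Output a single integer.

Answer: 608

Derivation:
r31=11111 pc5: +32 =32
r32=100000 pc1: +2 =34
r33=100001 pc2: +4 =38
r34=100010 pc2: +4 =42
r35=100011 pc3: +8 =50
r36=100100 pc2: +4 =54
r37=100101 pc3: +8 =62
r38=100110 pc3: +8 =70
r39=100111 pc4: +16 =86
r40=101000 pc2: +4 =90
r41=101001 pc3: +8 =98
r42=101010 pc3: +8 =106
r43=101011 pc4: +16 =122
r44=101100 pc3: +8 =130
r45=101101 pc4: +16 =146
r46=101110 pc4: +16 =162
r47=101111 pc5: +32 =194
r48=110000 pc2: +4 =198
r49=110001 pc3: +8 =206
r50=110010 pc3: +8 =214
r51=110011 pc4: +16 =230
r52=110100 pc3: +8 =238
r53=110101 pc4: +16 =254
r54=110110 pc4: +16 =270
r55=110111 pc5: +32 =302
r56=111000 pc3: +8 =310
r57=111001 pc4: +16 =326
r58=111010 pc4: +16 =342
r59=111011 pc5: +32 =374
r60=111100 pc4: +16 =390
r61=111101 pc5: +32 =422
r62=111110 pc5: +32 =454
r63=111111 pc6: +64 =518
r64=1000000 pc1: +2 =520
r65=1000001 pc2: +4 =524
r66=1000010 pc2: +4 =528
r67=1000011 pc3: +8 =536
r68=1000100 pc2: +4 =540
r69=1000101 pc3: +8 =548
r70=1000110 pc3: +8 =556
r71=1000111 pc4: +16 =572
r72=1001000 pc2: +4 =576
r73=1001001 pc3: +8 =584
r74=1001010 pc3: +8 =592
r75=1001011 pc4: +16 =608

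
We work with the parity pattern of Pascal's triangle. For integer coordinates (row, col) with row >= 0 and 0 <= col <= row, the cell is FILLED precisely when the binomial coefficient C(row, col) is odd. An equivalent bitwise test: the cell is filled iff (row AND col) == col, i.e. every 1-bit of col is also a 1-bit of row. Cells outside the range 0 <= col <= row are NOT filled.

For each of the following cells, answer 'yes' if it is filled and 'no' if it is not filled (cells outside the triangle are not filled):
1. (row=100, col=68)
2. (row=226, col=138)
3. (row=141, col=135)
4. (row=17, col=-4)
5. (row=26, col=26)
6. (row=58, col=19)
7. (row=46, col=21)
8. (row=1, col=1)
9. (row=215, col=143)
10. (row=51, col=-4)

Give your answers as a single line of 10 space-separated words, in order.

(100,68): row=0b1100100, col=0b1000100, row AND col = 0b1000100 = 68; 68 == 68 -> filled
(226,138): row=0b11100010, col=0b10001010, row AND col = 0b10000010 = 130; 130 != 138 -> empty
(141,135): row=0b10001101, col=0b10000111, row AND col = 0b10000101 = 133; 133 != 135 -> empty
(17,-4): col outside [0, 17] -> not filled
(26,26): row=0b11010, col=0b11010, row AND col = 0b11010 = 26; 26 == 26 -> filled
(58,19): row=0b111010, col=0b10011, row AND col = 0b10010 = 18; 18 != 19 -> empty
(46,21): row=0b101110, col=0b10101, row AND col = 0b100 = 4; 4 != 21 -> empty
(1,1): row=0b1, col=0b1, row AND col = 0b1 = 1; 1 == 1 -> filled
(215,143): row=0b11010111, col=0b10001111, row AND col = 0b10000111 = 135; 135 != 143 -> empty
(51,-4): col outside [0, 51] -> not filled

Answer: yes no no no yes no no yes no no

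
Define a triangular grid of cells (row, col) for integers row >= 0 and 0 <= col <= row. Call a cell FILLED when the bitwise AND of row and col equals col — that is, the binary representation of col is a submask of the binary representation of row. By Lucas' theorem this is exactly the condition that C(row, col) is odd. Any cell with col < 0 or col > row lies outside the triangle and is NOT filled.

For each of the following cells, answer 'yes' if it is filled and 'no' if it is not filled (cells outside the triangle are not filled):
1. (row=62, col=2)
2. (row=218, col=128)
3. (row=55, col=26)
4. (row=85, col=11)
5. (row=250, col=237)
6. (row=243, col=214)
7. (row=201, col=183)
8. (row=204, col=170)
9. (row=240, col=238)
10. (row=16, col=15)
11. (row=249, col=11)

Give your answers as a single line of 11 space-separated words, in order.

(62,2): row=0b111110, col=0b10, row AND col = 0b10 = 2; 2 == 2 -> filled
(218,128): row=0b11011010, col=0b10000000, row AND col = 0b10000000 = 128; 128 == 128 -> filled
(55,26): row=0b110111, col=0b11010, row AND col = 0b10010 = 18; 18 != 26 -> empty
(85,11): row=0b1010101, col=0b1011, row AND col = 0b1 = 1; 1 != 11 -> empty
(250,237): row=0b11111010, col=0b11101101, row AND col = 0b11101000 = 232; 232 != 237 -> empty
(243,214): row=0b11110011, col=0b11010110, row AND col = 0b11010010 = 210; 210 != 214 -> empty
(201,183): row=0b11001001, col=0b10110111, row AND col = 0b10000001 = 129; 129 != 183 -> empty
(204,170): row=0b11001100, col=0b10101010, row AND col = 0b10001000 = 136; 136 != 170 -> empty
(240,238): row=0b11110000, col=0b11101110, row AND col = 0b11100000 = 224; 224 != 238 -> empty
(16,15): row=0b10000, col=0b1111, row AND col = 0b0 = 0; 0 != 15 -> empty
(249,11): row=0b11111001, col=0b1011, row AND col = 0b1001 = 9; 9 != 11 -> empty

Answer: yes yes no no no no no no no no no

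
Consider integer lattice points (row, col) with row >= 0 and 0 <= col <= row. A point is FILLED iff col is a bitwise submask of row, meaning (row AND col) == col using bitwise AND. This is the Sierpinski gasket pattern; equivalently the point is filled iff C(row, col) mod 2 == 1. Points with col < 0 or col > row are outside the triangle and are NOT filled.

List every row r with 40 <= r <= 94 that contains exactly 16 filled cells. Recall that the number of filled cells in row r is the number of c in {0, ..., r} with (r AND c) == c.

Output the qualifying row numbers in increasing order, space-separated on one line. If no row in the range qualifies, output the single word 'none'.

Row r has 2^popcount(r) filled cells, so we need popcount(r) = log2(16) = 4.
Scan r = 40..94 and keep those with exactly 4 one-bits:
r=40=101000 popcount=2 -> skip
r=41=101001 popcount=3 -> skip
r=42=101010 popcount=3 -> skip
r=43=101011 popcount=4 -> KEEP
r=44=101100 popcount=3 -> skip
r=45=101101 popcount=4 -> KEEP
r=46=101110 popcount=4 -> KEEP
r=47=101111 popcount=5 -> skip
r=48=110000 popcount=2 -> skip
r=49=110001 popcount=3 -> skip
r=50=110010 popcount=3 -> skip
r=51=110011 popcount=4 -> KEEP
r=52=110100 popcount=3 -> skip
r=53=110101 popcount=4 -> KEEP
r=54=110110 popcount=4 -> KEEP
r=55=110111 popcount=5 -> skip
r=56=111000 popcount=3 -> skip
r=57=111001 popcount=4 -> KEEP
r=58=111010 popcount=4 -> KEEP
r=59=111011 popcount=5 -> skip
r=60=111100 popcount=4 -> KEEP
r=61=111101 popcount=5 -> skip
r=62=111110 popcount=5 -> skip
r=63=111111 popcount=6 -> skip
r=64=1000000 popcount=1 -> skip
r=65=1000001 popcount=2 -> skip
r=66=1000010 popcount=2 -> skip
r=67=1000011 popcount=3 -> skip
r=68=1000100 popcount=2 -> skip
r=69=1000101 popcount=3 -> skip
r=70=1000110 popcount=3 -> skip
r=71=1000111 popcount=4 -> KEEP
r=72=1001000 popcount=2 -> skip
r=73=1001001 popcount=3 -> skip
r=74=1001010 popcount=3 -> skip
r=75=1001011 popcount=4 -> KEEP
r=76=1001100 popcount=3 -> skip
r=77=1001101 popcount=4 -> KEEP
r=78=1001110 popcount=4 -> KEEP
r=79=1001111 popcount=5 -> skip
r=80=1010000 popcount=2 -> skip
r=81=1010001 popcount=3 -> skip
r=82=1010010 popcount=3 -> skip
r=83=1010011 popcount=4 -> KEEP
r=84=1010100 popcount=3 -> skip
r=85=1010101 popcount=4 -> KEEP
r=86=1010110 popcount=4 -> KEEP
r=87=1010111 popcount=5 -> skip
r=88=1011000 popcount=3 -> skip
r=89=1011001 popcount=4 -> KEEP
r=90=1011010 popcount=4 -> KEEP
r=91=1011011 popcount=5 -> skip
r=92=1011100 popcount=4 -> KEEP
r=93=1011101 popcount=5 -> skip
r=94=1011110 popcount=5 -> skip
Kept rows: 43 45 46 51 53 54 57 58 60 71 75 77 78 83 85 86 89 90 92

Answer: 43 45 46 51 53 54 57 58 60 71 75 77 78 83 85 86 89 90 92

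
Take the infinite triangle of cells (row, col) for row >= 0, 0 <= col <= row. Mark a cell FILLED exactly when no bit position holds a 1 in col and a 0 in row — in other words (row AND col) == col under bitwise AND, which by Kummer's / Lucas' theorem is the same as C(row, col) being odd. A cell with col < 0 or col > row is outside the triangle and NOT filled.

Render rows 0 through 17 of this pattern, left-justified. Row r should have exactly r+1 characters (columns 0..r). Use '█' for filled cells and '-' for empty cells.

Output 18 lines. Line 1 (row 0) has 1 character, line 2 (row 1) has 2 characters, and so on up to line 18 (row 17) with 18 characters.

r0=0: █
r1=1: ██
r2=10: █-█
r3=11: ████
r4=100: █---█
r5=101: ██--██
r6=110: █-█-█-█
r7=111: ████████
r8=1000: █-------█
r9=1001: ██------██
r10=1010: █-█-----█-█
r11=1011: ████----████
r12=1100: █---█---█---█
r13=1101: ██--██--██--██
r14=1110: █-█-█-█-█-█-█-█
r15=1111: ████████████████
r16=10000: █---------------█
r17=10001: ██--------------██

Answer: █
██
█-█
████
█---█
██--██
█-█-█-█
████████
█-------█
██------██
█-█-----█-█
████----████
█---█---█---█
██--██--██--██
█-█-█-█-█-█-█-█
████████████████
█---------------█
██--------------██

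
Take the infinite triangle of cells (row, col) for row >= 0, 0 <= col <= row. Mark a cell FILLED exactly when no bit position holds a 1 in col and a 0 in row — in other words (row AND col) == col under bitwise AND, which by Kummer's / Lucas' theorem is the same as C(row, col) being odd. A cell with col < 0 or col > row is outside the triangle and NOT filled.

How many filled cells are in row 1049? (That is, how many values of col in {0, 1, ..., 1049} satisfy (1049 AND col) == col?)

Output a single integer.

1049 in binary = 10000011001
popcount(1049) = number of 1-bits in 10000011001 = 4
A col c satisfies (1049 AND c) == c iff every set bit of c is also set in 1049; each of the 4 set bits of 1049 can independently be on or off in c.
count = 2^4 = 16

Answer: 16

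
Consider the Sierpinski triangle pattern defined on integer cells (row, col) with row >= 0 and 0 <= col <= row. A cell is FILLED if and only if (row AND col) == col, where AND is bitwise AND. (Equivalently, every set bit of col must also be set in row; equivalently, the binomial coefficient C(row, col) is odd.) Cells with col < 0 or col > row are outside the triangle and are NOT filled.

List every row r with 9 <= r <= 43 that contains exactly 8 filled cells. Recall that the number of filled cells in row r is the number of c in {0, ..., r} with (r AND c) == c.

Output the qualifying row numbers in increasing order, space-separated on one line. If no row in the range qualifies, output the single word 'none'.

Answer: 11 13 14 19 21 22 25 26 28 35 37 38 41 42

Derivation:
Row r has 2^popcount(r) filled cells, so we need popcount(r) = log2(8) = 3.
Scan r = 9..43 and keep those with exactly 3 one-bits:
r=9=1001 popcount=2 -> skip
r=10=1010 popcount=2 -> skip
r=11=1011 popcount=3 -> KEEP
r=12=1100 popcount=2 -> skip
r=13=1101 popcount=3 -> KEEP
r=14=1110 popcount=3 -> KEEP
r=15=1111 popcount=4 -> skip
r=16=10000 popcount=1 -> skip
r=17=10001 popcount=2 -> skip
r=18=10010 popcount=2 -> skip
r=19=10011 popcount=3 -> KEEP
r=20=10100 popcount=2 -> skip
r=21=10101 popcount=3 -> KEEP
r=22=10110 popcount=3 -> KEEP
r=23=10111 popcount=4 -> skip
r=24=11000 popcount=2 -> skip
r=25=11001 popcount=3 -> KEEP
r=26=11010 popcount=3 -> KEEP
r=27=11011 popcount=4 -> skip
r=28=11100 popcount=3 -> KEEP
r=29=11101 popcount=4 -> skip
r=30=11110 popcount=4 -> skip
r=31=11111 popcount=5 -> skip
r=32=100000 popcount=1 -> skip
r=33=100001 popcount=2 -> skip
r=34=100010 popcount=2 -> skip
r=35=100011 popcount=3 -> KEEP
r=36=100100 popcount=2 -> skip
r=37=100101 popcount=3 -> KEEP
r=38=100110 popcount=3 -> KEEP
r=39=100111 popcount=4 -> skip
r=40=101000 popcount=2 -> skip
r=41=101001 popcount=3 -> KEEP
r=42=101010 popcount=3 -> KEEP
r=43=101011 popcount=4 -> skip
Kept rows: 11 13 14 19 21 22 25 26 28 35 37 38 41 42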